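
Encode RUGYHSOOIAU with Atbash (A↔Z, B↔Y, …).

R(17) → I(8)
U(20) → F(5)
G(6) → T(19)
Y(24) → B(1)
H(7) → S(18)
S(18) → H(7)
O(14) → L(11)
O(14) → L(11)
I(8) → R(17)
A(0) → Z(25)
U(20) → F(5)

IFTBSHLLRZF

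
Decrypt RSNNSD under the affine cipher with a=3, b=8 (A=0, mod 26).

The inverse of 3 mod 26 is 9, since 3·9=27≡1. Apply D(y)=9·(y−8) mod 26:
R(17): 9·(17−8)=81≡3 → D
S(18): 9·(18−8)=90≡12 → M
N(13): 9·(13−8)=45≡19 → T
N(13): 9·(13−8)=45≡19 → T
S(18): 9·(18−8)=90≡12 → M
D(3): 9·(3−8)=-45≡7 → H

DMTTMH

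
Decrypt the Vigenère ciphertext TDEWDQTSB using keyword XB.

Repeat the key across the ciphertext: XBXBXBXBX
T(19)−X(23): -4≡22 → W
D(3)−B(1): 2 → C
E(4)−X(23): -19≡7 → H
W(22)−B(1): 21 → V
D(3)−X(23): -20≡6 → G
Q(16)−B(1): 15 → P
T(19)−X(23): -4≡22 → W
S(18)−B(1): 17 → R
B(1)−X(23): -22≡4 → E

WCHVGPWRE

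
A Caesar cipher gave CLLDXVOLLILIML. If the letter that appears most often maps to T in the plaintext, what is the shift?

The most frequent ciphertext letter is L (appears 6 times).
L is position 11; T is position 19.
Shift = -8≡18.

18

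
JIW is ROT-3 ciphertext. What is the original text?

J(9): 9−3=6 → G
I(8): 8−3=5 → F
W(22): 22−3=19 → T

GFT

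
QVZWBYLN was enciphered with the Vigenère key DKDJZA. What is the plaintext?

NLWNCYID

Repeat the key across the ciphertext: DKDJZADK
Q(16)−D(3): 13 → N
V(21)−K(10): 11 → L
Z(25)−D(3): 22 → W
W(22)−J(9): 13 → N
B(1)−Z(25): -24≡2 → C
Y(24)−A(0): 24 → Y
L(11)−D(3): 8 → I
N(13)−K(10): 3 → D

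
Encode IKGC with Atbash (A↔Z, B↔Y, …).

I(8) → R(17)
K(10) → P(15)
G(6) → T(19)
C(2) → X(23)

RPTX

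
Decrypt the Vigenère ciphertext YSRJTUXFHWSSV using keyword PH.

Repeat the key across the ciphertext: PHPHPHPHPHPHP
Y(24)−P(15): 9 → J
S(18)−H(7): 11 → L
R(17)−P(15): 2 → C
J(9)−H(7): 2 → C
T(19)−P(15): 4 → E
U(20)−H(7): 13 → N
X(23)−P(15): 8 → I
F(5)−H(7): -2≡24 → Y
H(7)−P(15): -8≡18 → S
W(22)−H(7): 15 → P
S(18)−P(15): 3 → D
S(18)−H(7): 11 → L
V(21)−P(15): 6 → G

JLCCENIYSPDLG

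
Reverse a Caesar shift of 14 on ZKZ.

Z(25): 25−14=11 → L
K(10): 10−14=-4≡22 → W
Z(25): 25−14=11 → L

LWL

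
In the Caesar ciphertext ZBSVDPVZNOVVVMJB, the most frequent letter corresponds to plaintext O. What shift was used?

The most frequent ciphertext letter is V (appears 5 times).
V is position 21; O is position 14.
Shift = 7.

7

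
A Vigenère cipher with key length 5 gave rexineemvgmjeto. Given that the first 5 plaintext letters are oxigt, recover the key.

Subtract each crib letter from the matching ciphertext letter (mod 26):
r(17)−o(14)=3 → d
e(4)−x(23)=-19≡7 → h
x(23)−i(8)=15 → p
i(8)−g(6)=2 → c
n(13)−t(19)=-6≡20 → u

dhpcu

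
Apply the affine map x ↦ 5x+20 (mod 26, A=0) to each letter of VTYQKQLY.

V(21): 5·21+20=125≡21 → V
T(19): 5·19+20=115≡11 → L
Y(24): 5·24+20=140≡10 → K
Q(16): 5·16+20=100≡22 → W
K(10): 5·10+20=70≡18 → S
Q(16): 5·16+20=100≡22 → W
L(11): 5·11+20=75≡23 → X
Y(24): 5·24+20=140≡10 → K

VLKWSWXK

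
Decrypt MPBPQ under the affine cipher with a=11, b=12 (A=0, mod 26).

The inverse of 11 mod 26 is 19, since 11·19=209≡1. Apply D(y)=19·(y−12) mod 26:
M(12): 19·(12−12)=0 → A
P(15): 19·(15−12)=57≡5 → F
B(1): 19·(1−12)=-209≡25 → Z
P(15): 19·(15−12)=57≡5 → F
Q(16): 19·(16−12)=76≡24 → Y

AFZFY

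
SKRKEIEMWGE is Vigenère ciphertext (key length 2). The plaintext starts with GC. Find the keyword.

MI

Subtract each crib letter from the matching ciphertext letter (mod 26):
S(18)−G(6)=12 → M
K(10)−C(2)=8 → I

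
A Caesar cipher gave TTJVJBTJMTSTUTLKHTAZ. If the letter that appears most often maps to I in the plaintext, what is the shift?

The most frequent ciphertext letter is T (appears 7 times).
T is position 19; I is position 8.
Shift = 11.

11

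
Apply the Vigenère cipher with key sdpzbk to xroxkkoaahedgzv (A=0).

Repeat the key across the message: sdpzbksdpzbksdp
x(23)+s(18): 41≡15 → p
r(17)+d(3): 20 → u
o(14)+p(15): 29≡3 → d
x(23)+z(25): 48≡22 → w
k(10)+b(1): 11 → l
k(10)+k(10): 20 → u
o(14)+s(18): 32≡6 → g
a(0)+d(3): 3 → d
a(0)+p(15): 15 → p
h(7)+z(25): 32≡6 → g
e(4)+b(1): 5 → f
d(3)+k(10): 13 → n
g(6)+s(18): 24 → y
z(25)+d(3): 28≡2 → c
v(21)+p(15): 36≡10 → k

pudwlugdpgfnyck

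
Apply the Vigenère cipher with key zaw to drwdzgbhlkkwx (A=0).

crsczcahhjksw

Repeat the key across the message: zawzawzawzawz
d(3)+z(25): 28≡2 → c
r(17)+a(0): 17 → r
w(22)+w(22): 44≡18 → s
d(3)+z(25): 28≡2 → c
z(25)+a(0): 25 → z
g(6)+w(22): 28≡2 → c
b(1)+z(25): 26≡0 → a
h(7)+a(0): 7 → h
l(11)+w(22): 33≡7 → h
k(10)+z(25): 35≡9 → j
k(10)+a(0): 10 → k
w(22)+w(22): 44≡18 → s
x(23)+z(25): 48≡22 → w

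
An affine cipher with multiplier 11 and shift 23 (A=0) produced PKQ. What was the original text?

The inverse of 11 mod 26 is 19, since 11·19=209≡1. Apply D(y)=19·(y−23) mod 26:
P(15): 19·(15−23)=-152≡4 → E
K(10): 19·(10−23)=-247≡13 → N
Q(16): 19·(16−23)=-133≡23 → X

ENX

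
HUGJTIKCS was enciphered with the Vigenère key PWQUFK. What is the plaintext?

SYQPOYVGC

Repeat the key across the ciphertext: PWQUFKPWQ
H(7)−P(15): -8≡18 → S
U(20)−W(22): -2≡24 → Y
G(6)−Q(16): -10≡16 → Q
J(9)−U(20): -11≡15 → P
T(19)−F(5): 14 → O
I(8)−K(10): -2≡24 → Y
K(10)−P(15): -5≡21 → V
C(2)−W(22): -20≡6 → G
S(18)−Q(16): 2 → C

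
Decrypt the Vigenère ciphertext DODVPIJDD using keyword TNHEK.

KBWRFPWWZ

Repeat the key across the ciphertext: TNHEKTNHE
D(3)−T(19): -16≡10 → K
O(14)−N(13): 1 → B
D(3)−H(7): -4≡22 → W
V(21)−E(4): 17 → R
P(15)−K(10): 5 → F
I(8)−T(19): -11≡15 → P
J(9)−N(13): -4≡22 → W
D(3)−H(7): -4≡22 → W
D(3)−E(4): -1≡25 → Z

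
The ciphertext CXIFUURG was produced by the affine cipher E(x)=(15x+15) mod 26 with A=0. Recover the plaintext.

NEDIJJOP

The inverse of 15 mod 26 is 7, since 15·7=105≡1. Apply D(y)=7·(y−15) mod 26:
C(2): 7·(2−15)=-91≡13 → N
X(23): 7·(23−15)=56≡4 → E
I(8): 7·(8−15)=-49≡3 → D
F(5): 7·(5−15)=-70≡8 → I
U(20): 7·(20−15)=35≡9 → J
U(20): 7·(20−15)=35≡9 → J
R(17): 7·(17−15)=14 → O
G(6): 7·(6−15)=-63≡15 → P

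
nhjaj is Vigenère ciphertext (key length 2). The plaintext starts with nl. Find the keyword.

Subtract each crib letter from the matching ciphertext letter (mod 26):
n(13)−n(13)=0 → a
h(7)−l(11)=-4≡22 → w

aw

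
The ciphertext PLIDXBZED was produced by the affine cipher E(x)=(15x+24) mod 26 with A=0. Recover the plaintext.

PNSJTVHQJ

The inverse of 15 mod 26 is 7, since 15·7=105≡1. Apply D(y)=7·(y−24) mod 26:
P(15): 7·(15−24)=-63≡15 → P
L(11): 7·(11−24)=-91≡13 → N
I(8): 7·(8−24)=-112≡18 → S
D(3): 7·(3−24)=-147≡9 → J
X(23): 7·(23−24)=-7≡19 → T
B(1): 7·(1−24)=-161≡21 → V
Z(25): 7·(25−24)=7 → H
E(4): 7·(4−24)=-140≡16 → Q
D(3): 7·(3−24)=-147≡9 → J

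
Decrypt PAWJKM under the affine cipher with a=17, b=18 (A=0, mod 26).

The inverse of 17 mod 26 is 23, since 17·23=391≡1. Apply D(y)=23·(y−18) mod 26:
P(15): 23·(15−18)=-69≡9 → J
A(0): 23·(0−18)=-414≡2 → C
W(22): 23·(22−18)=92≡14 → O
J(9): 23·(9−18)=-207≡1 → B
K(10): 23·(10−18)=-184≡24 → Y
M(12): 23·(12−18)=-138≡18 → S

JCOBYS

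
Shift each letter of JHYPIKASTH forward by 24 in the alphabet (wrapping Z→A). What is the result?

J(9): 9+24=33≡7 → H
H(7): 7+24=31≡5 → F
Y(24): 24+24=48≡22 → W
P(15): 15+24=39≡13 → N
I(8): 8+24=32≡6 → G
K(10): 10+24=34≡8 → I
A(0): 0+24=24 → Y
S(18): 18+24=42≡16 → Q
T(19): 19+24=43≡17 → R
H(7): 7+24=31≡5 → F

HFWNGIYQRF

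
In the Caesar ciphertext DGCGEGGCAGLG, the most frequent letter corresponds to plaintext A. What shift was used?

The most frequent ciphertext letter is G (appears 6 times).
G is position 6; A is position 0.
Shift = 6.

6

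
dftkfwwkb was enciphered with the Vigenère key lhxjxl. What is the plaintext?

Repeat the key across the ciphertext: lhxjxllhx
d(3)−l(11): -8≡18 → s
f(5)−h(7): -2≡24 → y
t(19)−x(23): -4≡22 → w
k(10)−j(9): 1 → b
f(5)−x(23): -18≡8 → i
w(22)−l(11): 11 → l
w(22)−l(11): 11 → l
k(10)−h(7): 3 → d
b(1)−x(23): -22≡4 → e

sywbillde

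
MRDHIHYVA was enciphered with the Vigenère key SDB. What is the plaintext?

Repeat the key across the ciphertext: SDBSDBSDB
M(12)−S(18): -6≡20 → U
R(17)−D(3): 14 → O
D(3)−B(1): 2 → C
H(7)−S(18): -11≡15 → P
I(8)−D(3): 5 → F
H(7)−B(1): 6 → G
Y(24)−S(18): 6 → G
V(21)−D(3): 18 → S
A(0)−B(1): -1≡25 → Z

UOCPFGGSZ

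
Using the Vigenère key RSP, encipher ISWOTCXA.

ZKLFLROS

Repeat the key across the message: RSPRSPRS
I(8)+R(17): 25 → Z
S(18)+S(18): 36≡10 → K
W(22)+P(15): 37≡11 → L
O(14)+R(17): 31≡5 → F
T(19)+S(18): 37≡11 → L
C(2)+P(15): 17 → R
X(23)+R(17): 40≡14 → O
A(0)+S(18): 18 → S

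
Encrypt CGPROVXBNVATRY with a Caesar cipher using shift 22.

C(2): 2+22=24 → Y
G(6): 6+22=28≡2 → C
P(15): 15+22=37≡11 → L
R(17): 17+22=39≡13 → N
O(14): 14+22=36≡10 → K
V(21): 21+22=43≡17 → R
X(23): 23+22=45≡19 → T
B(1): 1+22=23 → X
N(13): 13+22=35≡9 → J
V(21): 21+22=43≡17 → R
A(0): 0+22=22 → W
T(19): 19+22=41≡15 → P
R(17): 17+22=39≡13 → N
Y(24): 24+22=46≡20 → U

YCLNKRTXJRWPNU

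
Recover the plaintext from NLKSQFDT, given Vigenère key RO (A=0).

Repeat the key across the ciphertext: RORORORO
N(13)−R(17): -4≡22 → W
L(11)−O(14): -3≡23 → X
K(10)−R(17): -7≡19 → T
S(18)−O(14): 4 → E
Q(16)−R(17): -1≡25 → Z
F(5)−O(14): -9≡17 → R
D(3)−R(17): -14≡12 → M
T(19)−O(14): 5 → F

WXTEZRMF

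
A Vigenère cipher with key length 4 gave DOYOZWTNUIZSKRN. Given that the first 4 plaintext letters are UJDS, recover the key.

Subtract each crib letter from the matching ciphertext letter (mod 26):
D(3)−U(20)=-17≡9 → J
O(14)−J(9)=5 → F
Y(24)−D(3)=21 → V
O(14)−S(18)=-4≡22 → W

JFVW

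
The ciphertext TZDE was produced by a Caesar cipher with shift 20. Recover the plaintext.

ZFJK

T(19): 19−20=-1≡25 → Z
Z(25): 25−20=5 → F
D(3): 3−20=-17≡9 → J
E(4): 4−20=-16≡10 → K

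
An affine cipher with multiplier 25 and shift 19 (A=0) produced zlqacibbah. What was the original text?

The inverse of 25 mod 26 is 25, since 25·25=625≡1. Apply D(y)=25·(y−19) mod 26:
z(25): 25·(25−19)=150≡20 → u
l(11): 25·(11−19)=-200≡8 → i
q(16): 25·(16−19)=-75≡3 → d
a(0): 25·(0−19)=-475≡19 → t
c(2): 25·(2−19)=-425≡17 → r
i(8): 25·(8−19)=-275≡11 → l
b(1): 25·(1−19)=-450≡18 → s
b(1): 25·(1−19)=-450≡18 → s
a(0): 25·(0−19)=-475≡19 → t
h(7): 25·(7−19)=-300≡12 → m

uidtrlsstm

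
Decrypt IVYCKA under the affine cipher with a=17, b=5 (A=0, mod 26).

REVJLP

The inverse of 17 mod 26 is 23, since 17·23=391≡1. Apply D(y)=23·(y−5) mod 26:
I(8): 23·(8−5)=69≡17 → R
V(21): 23·(21−5)=368≡4 → E
Y(24): 23·(24−5)=437≡21 → V
C(2): 23·(2−5)=-69≡9 → J
K(10): 23·(10−5)=115≡11 → L
A(0): 23·(0−5)=-115≡15 → P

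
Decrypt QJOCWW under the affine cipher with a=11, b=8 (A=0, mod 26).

WTKQGG

The inverse of 11 mod 26 is 19, since 11·19=209≡1. Apply D(y)=19·(y−8) mod 26:
Q(16): 19·(16−8)=152≡22 → W
J(9): 19·(9−8)=19 → T
O(14): 19·(14−8)=114≡10 → K
C(2): 19·(2−8)=-114≡16 → Q
W(22): 19·(22−8)=266≡6 → G
W(22): 19·(22−8)=266≡6 → G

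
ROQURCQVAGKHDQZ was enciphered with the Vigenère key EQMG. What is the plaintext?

Repeat the key across the ciphertext: EQMGEQMGEQMGEQM
R(17)−E(4): 13 → N
O(14)−Q(16): -2≡24 → Y
Q(16)−M(12): 4 → E
U(20)−G(6): 14 → O
R(17)−E(4): 13 → N
C(2)−Q(16): -14≡12 → M
Q(16)−M(12): 4 → E
V(21)−G(6): 15 → P
A(0)−E(4): -4≡22 → W
G(6)−Q(16): -10≡16 → Q
K(10)−M(12): -2≡24 → Y
H(7)−G(6): 1 → B
D(3)−E(4): -1≡25 → Z
Q(16)−Q(16): 0 → A
Z(25)−M(12): 13 → N

NYEONMEPWQYBZAN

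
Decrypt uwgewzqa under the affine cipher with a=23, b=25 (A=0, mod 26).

The inverse of 23 mod 26 is 17, since 23·17=391≡1. Apply D(y)=17·(y−25) mod 26:
u(20): 17·(20−25)=-85≡19 → t
w(22): 17·(22−25)=-51≡1 → b
g(6): 17·(6−25)=-323≡15 → p
e(4): 17·(4−25)=-357≡7 → h
w(22): 17·(22−25)=-51≡1 → b
z(25): 17·(25−25)=0 → a
q(16): 17·(16−25)=-153≡3 → d
a(0): 17·(0−25)=-425≡17 → r

tbphbadr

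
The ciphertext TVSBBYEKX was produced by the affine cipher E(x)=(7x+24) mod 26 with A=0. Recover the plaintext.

DHOTTAMYL

The inverse of 7 mod 26 is 15, since 7·15=105≡1. Apply D(y)=15·(y−24) mod 26:
T(19): 15·(19−24)=-75≡3 → D
V(21): 15·(21−24)=-45≡7 → H
S(18): 15·(18−24)=-90≡14 → O
B(1): 15·(1−24)=-345≡19 → T
B(1): 15·(1−24)=-345≡19 → T
Y(24): 15·(24−24)=0 → A
E(4): 15·(4−24)=-300≡12 → M
K(10): 15·(10−24)=-210≡24 → Y
X(23): 15·(23−24)=-15≡11 → L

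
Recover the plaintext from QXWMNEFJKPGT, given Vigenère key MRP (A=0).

Repeat the key across the ciphertext: MRPMRPMRPMRP
Q(16)−M(12): 4 → E
X(23)−R(17): 6 → G
W(22)−P(15): 7 → H
M(12)−M(12): 0 → A
N(13)−R(17): -4≡22 → W
E(4)−P(15): -11≡15 → P
F(5)−M(12): -7≡19 → T
J(9)−R(17): -8≡18 → S
K(10)−P(15): -5≡21 → V
P(15)−M(12): 3 → D
G(6)−R(17): -11≡15 → P
T(19)−P(15): 4 → E

EGHAWPTSVDPE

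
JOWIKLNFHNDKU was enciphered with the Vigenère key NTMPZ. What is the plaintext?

WVKTLYUTSOQRI

Repeat the key across the ciphertext: NTMPZNTMPZNTM
J(9)−N(13): -4≡22 → W
O(14)−T(19): -5≡21 → V
W(22)−M(12): 10 → K
I(8)−P(15): -7≡19 → T
K(10)−Z(25): -15≡11 → L
L(11)−N(13): -2≡24 → Y
N(13)−T(19): -6≡20 → U
F(5)−M(12): -7≡19 → T
H(7)−P(15): -8≡18 → S
N(13)−Z(25): -12≡14 → O
D(3)−N(13): -10≡16 → Q
K(10)−T(19): -9≡17 → R
U(20)−M(12): 8 → I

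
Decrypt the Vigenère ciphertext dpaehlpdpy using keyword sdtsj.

lmhmytmkxp

Repeat the key across the ciphertext: sdtsjsdtsj
d(3)−s(18): -15≡11 → l
p(15)−d(3): 12 → m
a(0)−t(19): -19≡7 → h
e(4)−s(18): -14≡12 → m
h(7)−j(9): -2≡24 → y
l(11)−s(18): -7≡19 → t
p(15)−d(3): 12 → m
d(3)−t(19): -16≡10 → k
p(15)−s(18): -3≡23 → x
y(24)−j(9): 15 → p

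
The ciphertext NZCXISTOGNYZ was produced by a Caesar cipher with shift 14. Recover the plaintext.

N(13): 13−14=-1≡25 → Z
Z(25): 25−14=11 → L
C(2): 2−14=-12≡14 → O
X(23): 23−14=9 → J
I(8): 8−14=-6≡20 → U
S(18): 18−14=4 → E
T(19): 19−14=5 → F
O(14): 14−14=0 → A
G(6): 6−14=-8≡18 → S
N(13): 13−14=-1≡25 → Z
Y(24): 24−14=10 → K
Z(25): 25−14=11 → L

ZLOJUEFASZKL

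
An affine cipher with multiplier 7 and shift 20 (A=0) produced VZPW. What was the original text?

PXDE

The inverse of 7 mod 26 is 15, since 7·15=105≡1. Apply D(y)=15·(y−20) mod 26:
V(21): 15·(21−20)=15 → P
Z(25): 15·(25−20)=75≡23 → X
P(15): 15·(15−20)=-75≡3 → D
W(22): 15·(22−20)=30≡4 → E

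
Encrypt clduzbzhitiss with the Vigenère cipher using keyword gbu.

imxaavficzjmy

Repeat the key across the message: gbugbugbugbug
c(2)+g(6): 8 → i
l(11)+b(1): 12 → m
d(3)+u(20): 23 → x
u(20)+g(6): 26≡0 → a
z(25)+b(1): 26≡0 → a
b(1)+u(20): 21 → v
z(25)+g(6): 31≡5 → f
h(7)+b(1): 8 → i
i(8)+u(20): 28≡2 → c
t(19)+g(6): 25 → z
i(8)+b(1): 9 → j
s(18)+u(20): 38≡12 → m
s(18)+g(6): 24 → y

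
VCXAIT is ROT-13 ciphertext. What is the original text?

V(21): 21−13=8 → I
C(2): 2−13=-11≡15 → P
X(23): 23−13=10 → K
A(0): 0−13=-13≡13 → N
I(8): 8−13=-5≡21 → V
T(19): 19−13=6 → G

IPKNVG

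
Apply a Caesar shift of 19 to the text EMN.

E(4): 4+19=23 → X
M(12): 12+19=31≡5 → F
N(13): 13+19=32≡6 → G

XFG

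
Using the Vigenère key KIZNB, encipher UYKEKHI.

EGJRLRQ

Repeat the key across the message: KIZNBKI
U(20)+K(10): 30≡4 → E
Y(24)+I(8): 32≡6 → G
K(10)+Z(25): 35≡9 → J
E(4)+N(13): 17 → R
K(10)+B(1): 11 → L
H(7)+K(10): 17 → R
I(8)+I(8): 16 → Q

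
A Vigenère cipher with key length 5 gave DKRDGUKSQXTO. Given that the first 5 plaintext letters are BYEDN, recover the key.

CMNAT

Subtract each crib letter from the matching ciphertext letter (mod 26):
D(3)−B(1)=2 → C
K(10)−Y(24)=-14≡12 → M
R(17)−E(4)=13 → N
D(3)−D(3)=0 → A
G(6)−N(13)=-7≡19 → T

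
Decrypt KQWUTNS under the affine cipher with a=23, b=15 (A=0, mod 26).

The inverse of 23 mod 26 is 17, since 23·17=391≡1. Apply D(y)=17·(y−15) mod 26:
K(10): 17·(10−15)=-85≡19 → T
Q(16): 17·(16−15)=17 → R
W(22): 17·(22−15)=119≡15 → P
U(20): 17·(20−15)=85≡7 → H
T(19): 17·(19−15)=68≡16 → Q
N(13): 17·(13−15)=-34≡18 → S
S(18): 17·(18−15)=51≡25 → Z

TRPHQSZ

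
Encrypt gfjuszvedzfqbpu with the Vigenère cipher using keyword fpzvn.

Repeat the key across the message: fpzvnfpzvnfpzvn
g(6)+f(5): 11 → l
f(5)+p(15): 20 → u
j(9)+z(25): 34≡8 → i
u(20)+v(21): 41≡15 → p
s(18)+n(13): 31≡5 → f
z(25)+f(5): 30≡4 → e
v(21)+p(15): 36≡10 → k
e(4)+z(25): 29≡3 → d
d(3)+v(21): 24 → y
z(25)+n(13): 38≡12 → m
f(5)+f(5): 10 → k
q(16)+p(15): 31≡5 → f
b(1)+z(25): 26≡0 → a
p(15)+v(21): 36≡10 → k
u(20)+n(13): 33≡7 → h

luipfekdymkfakh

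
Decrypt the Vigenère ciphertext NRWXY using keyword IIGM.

FJQLQ

Repeat the key across the ciphertext: IIGMI
N(13)−I(8): 5 → F
R(17)−I(8): 9 → J
W(22)−G(6): 16 → Q
X(23)−M(12): 11 → L
Y(24)−I(8): 16 → Q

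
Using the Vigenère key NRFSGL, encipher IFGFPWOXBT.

VWLXVHBOGL

Repeat the key across the message: NRFSGLNRFS
I(8)+N(13): 21 → V
F(5)+R(17): 22 → W
G(6)+F(5): 11 → L
F(5)+S(18): 23 → X
P(15)+G(6): 21 → V
W(22)+L(11): 33≡7 → H
O(14)+N(13): 27≡1 → B
X(23)+R(17): 40≡14 → O
B(1)+F(5): 6 → G
T(19)+S(18): 37≡11 → L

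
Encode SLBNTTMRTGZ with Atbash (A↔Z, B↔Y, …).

HOYMGGNIGTA

S(18) → H(7)
L(11) → O(14)
B(1) → Y(24)
N(13) → M(12)
T(19) → G(6)
T(19) → G(6)
M(12) → N(13)
R(17) → I(8)
T(19) → G(6)
G(6) → T(19)
Z(25) → A(0)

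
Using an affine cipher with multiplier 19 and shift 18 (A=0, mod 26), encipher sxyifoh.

s(18): 19·18+18=360≡22 → w
x(23): 19·23+18=455≡13 → n
y(24): 19·24+18=474≡6 → g
i(8): 19·8+18=170≡14 → o
f(5): 19·5+18=113≡9 → j
o(14): 19·14+18=284≡24 → y
h(7): 19·7+18=151≡21 → v

wngojyv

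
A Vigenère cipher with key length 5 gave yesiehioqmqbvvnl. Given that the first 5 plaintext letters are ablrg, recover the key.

ydhry

Subtract each crib letter from the matching ciphertext letter (mod 26):
y(24)−a(0)=24 → y
e(4)−b(1)=3 → d
s(18)−l(11)=7 → h
i(8)−r(17)=-9≡17 → r
e(4)−g(6)=-2≡24 → y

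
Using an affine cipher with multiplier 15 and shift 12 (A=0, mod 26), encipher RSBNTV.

HWBZLP

R(17): 15·17+12=267≡7 → H
S(18): 15·18+12=282≡22 → W
B(1): 15·1+12=27≡1 → B
N(13): 15·13+12=207≡25 → Z
T(19): 15·19+12=297≡11 → L
V(21): 15·21+12=327≡15 → P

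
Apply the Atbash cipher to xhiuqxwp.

csrfjcdk

x(23) → c(2)
h(7) → s(18)
i(8) → r(17)
u(20) → f(5)
q(16) → j(9)
x(23) → c(2)
w(22) → d(3)
p(15) → k(10)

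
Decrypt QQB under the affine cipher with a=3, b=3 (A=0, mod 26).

NNI

The inverse of 3 mod 26 is 9, since 3·9=27≡1. Apply D(y)=9·(y−3) mod 26:
Q(16): 9·(16−3)=117≡13 → N
Q(16): 9·(16−3)=117≡13 → N
B(1): 9·(1−3)=-18≡8 → I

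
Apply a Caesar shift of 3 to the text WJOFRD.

W(22): 22+3=25 → Z
J(9): 9+3=12 → M
O(14): 14+3=17 → R
F(5): 5+3=8 → I
R(17): 17+3=20 → U
D(3): 3+3=6 → G

ZMRIUG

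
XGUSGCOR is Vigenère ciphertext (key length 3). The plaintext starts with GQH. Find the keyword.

Subtract each crib letter from the matching ciphertext letter (mod 26):
X(23)−G(6)=17 → R
G(6)−Q(16)=-10≡16 → Q
U(20)−H(7)=13 → N

RQN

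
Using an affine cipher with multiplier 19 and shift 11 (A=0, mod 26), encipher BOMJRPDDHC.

B(1): 19·1+11=30≡4 → E
O(14): 19·14+11=277≡17 → R
M(12): 19·12+11=239≡5 → F
J(9): 19·9+11=182≡0 → A
R(17): 19·17+11=334≡22 → W
P(15): 19·15+11=296≡10 → K
D(3): 19·3+11=68≡16 → Q
D(3): 19·3+11=68≡16 → Q
H(7): 19·7+11=144≡14 → O
C(2): 19·2+11=49≡23 → X

ERFAWKQQOX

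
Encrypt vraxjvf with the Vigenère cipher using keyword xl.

Repeat the key across the message: xlxlxlx
v(21)+x(23): 44≡18 → s
r(17)+l(11): 28≡2 → c
a(0)+x(23): 23 → x
x(23)+l(11): 34≡8 → i
j(9)+x(23): 32≡6 → g
v(21)+l(11): 32≡6 → g
f(5)+x(23): 28≡2 → c

scxiggc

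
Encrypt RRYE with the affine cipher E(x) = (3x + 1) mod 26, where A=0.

AAVN

R(17): 3·17+1=52≡0 → A
R(17): 3·17+1=52≡0 → A
Y(24): 3·24+1=73≡21 → V
E(4): 3·4+1=13 → N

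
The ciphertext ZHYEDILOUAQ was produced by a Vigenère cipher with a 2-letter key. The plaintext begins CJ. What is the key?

Subtract each crib letter from the matching ciphertext letter (mod 26):
Z(25)−C(2)=23 → X
H(7)−J(9)=-2≡24 → Y

XY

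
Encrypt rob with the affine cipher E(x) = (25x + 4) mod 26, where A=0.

nqd

r(17): 25·17+4=429≡13 → n
o(14): 25·14+4=354≡16 → q
b(1): 25·1+4=29≡3 → d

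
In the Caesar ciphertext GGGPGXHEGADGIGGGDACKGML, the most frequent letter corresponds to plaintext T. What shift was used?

13

The most frequent ciphertext letter is G (appears 10 times).
G is position 6; T is position 19.
Shift = -13≡13.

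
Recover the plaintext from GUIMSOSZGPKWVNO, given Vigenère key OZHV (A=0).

SVBREPLESQDBHOH

Repeat the key across the ciphertext: OZHVOZHVOZHVOZH
G(6)−O(14): -8≡18 → S
U(20)−Z(25): -5≡21 → V
I(8)−H(7): 1 → B
M(12)−V(21): -9≡17 → R
S(18)−O(14): 4 → E
O(14)−Z(25): -11≡15 → P
S(18)−H(7): 11 → L
Z(25)−V(21): 4 → E
G(6)−O(14): -8≡18 → S
P(15)−Z(25): -10≡16 → Q
K(10)−H(7): 3 → D
W(22)−V(21): 1 → B
V(21)−O(14): 7 → H
N(13)−Z(25): -12≡14 → O
O(14)−H(7): 7 → H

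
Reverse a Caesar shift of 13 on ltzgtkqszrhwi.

ygmtgxdfmeujv

l(11): 11−13=-2≡24 → y
t(19): 19−13=6 → g
z(25): 25−13=12 → m
g(6): 6−13=-7≡19 → t
t(19): 19−13=6 → g
k(10): 10−13=-3≡23 → x
q(16): 16−13=3 → d
s(18): 18−13=5 → f
z(25): 25−13=12 → m
r(17): 17−13=4 → e
h(7): 7−13=-6≡20 → u
w(22): 22−13=9 → j
i(8): 8−13=-5≡21 → v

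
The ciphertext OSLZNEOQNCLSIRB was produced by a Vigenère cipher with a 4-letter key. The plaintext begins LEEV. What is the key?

DOHE

Subtract each crib letter from the matching ciphertext letter (mod 26):
O(14)−L(11)=3 → D
S(18)−E(4)=14 → O
L(11)−E(4)=7 → H
Z(25)−V(21)=4 → E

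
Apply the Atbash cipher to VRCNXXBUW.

V(21) → E(4)
R(17) → I(8)
C(2) → X(23)
N(13) → M(12)
X(23) → C(2)
X(23) → C(2)
B(1) → Y(24)
U(20) → F(5)
W(22) → D(3)

EIXMCCYFD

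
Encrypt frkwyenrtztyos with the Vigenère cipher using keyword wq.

bhgmuujhpppoki

Repeat the key across the message: wqwqwqwqwqwqwq
f(5)+w(22): 27≡1 → b
r(17)+q(16): 33≡7 → h
k(10)+w(22): 32≡6 → g
w(22)+q(16): 38≡12 → m
y(24)+w(22): 46≡20 → u
e(4)+q(16): 20 → u
n(13)+w(22): 35≡9 → j
r(17)+q(16): 33≡7 → h
t(19)+w(22): 41≡15 → p
z(25)+q(16): 41≡15 → p
t(19)+w(22): 41≡15 → p
y(24)+q(16): 40≡14 → o
o(14)+w(22): 36≡10 → k
s(18)+q(16): 34≡8 → i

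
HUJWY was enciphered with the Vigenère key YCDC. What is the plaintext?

JSGUA

Repeat the key across the ciphertext: YCDCY
H(7)−Y(24): -17≡9 → J
U(20)−C(2): 18 → S
J(9)−D(3): 6 → G
W(22)−C(2): 20 → U
Y(24)−Y(24): 0 → A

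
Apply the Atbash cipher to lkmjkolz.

l(11) → o(14)
k(10) → p(15)
m(12) → n(13)
j(9) → q(16)
k(10) → p(15)
o(14) → l(11)
l(11) → o(14)
z(25) → a(0)

opnqploa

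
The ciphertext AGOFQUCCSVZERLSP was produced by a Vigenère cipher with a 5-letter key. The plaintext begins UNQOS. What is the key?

Subtract each crib letter from the matching ciphertext letter (mod 26):
A(0)−U(20)=-20≡6 → G
G(6)−N(13)=-7≡19 → T
O(14)−Q(16)=-2≡24 → Y
F(5)−O(14)=-9≡17 → R
Q(16)−S(18)=-2≡24 → Y

GTYRY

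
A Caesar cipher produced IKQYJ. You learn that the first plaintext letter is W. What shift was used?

12

From the crib: I(8)−W(22)=-14≡12, so the shift is 12.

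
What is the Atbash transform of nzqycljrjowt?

n(13) → m(12)
z(25) → a(0)
q(16) → j(9)
y(24) → b(1)
c(2) → x(23)
l(11) → o(14)
j(9) → q(16)
r(17) → i(8)
j(9) → q(16)
o(14) → l(11)
w(22) → d(3)
t(19) → g(6)

majbxoqiqldg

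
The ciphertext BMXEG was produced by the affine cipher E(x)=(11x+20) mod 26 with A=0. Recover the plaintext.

DEFIU

The inverse of 11 mod 26 is 19, since 11·19=209≡1. Apply D(y)=19·(y−20) mod 26:
B(1): 19·(1−20)=-361≡3 → D
M(12): 19·(12−20)=-152≡4 → E
X(23): 19·(23−20)=57≡5 → F
E(4): 19·(4−20)=-304≡8 → I
G(6): 19·(6−20)=-266≡20 → U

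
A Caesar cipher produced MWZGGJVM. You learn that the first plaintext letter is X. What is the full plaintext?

XHKRRUGX

From the crib: M(12)−X(23)=-11≡15, so the shift is 15.
Subtract 15 from each ciphertext letter:
M(12): 12−15=-3≡23 → X
W(22): 22−15=7 → H
Z(25): 25−15=10 → K
G(6): 6−15=-9≡17 → R
G(6): 6−15=-9≡17 → R
J(9): 9−15=-6≡20 → U
V(21): 21−15=6 → G
M(12): 12−15=-3≡23 → X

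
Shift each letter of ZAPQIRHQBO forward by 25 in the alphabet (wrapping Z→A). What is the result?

YZOPHQGPAN

Z(25): 25+25=50≡24 → Y
A(0): 0+25=25 → Z
P(15): 15+25=40≡14 → O
Q(16): 16+25=41≡15 → P
I(8): 8+25=33≡7 → H
R(17): 17+25=42≡16 → Q
H(7): 7+25=32≡6 → G
Q(16): 16+25=41≡15 → P
B(1): 1+25=26≡0 → A
O(14): 14+25=39≡13 → N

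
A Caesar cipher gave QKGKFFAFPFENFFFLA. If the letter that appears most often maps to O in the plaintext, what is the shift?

17

The most frequent ciphertext letter is F (appears 7 times).
F is position 5; O is position 14.
Shift = -9≡17.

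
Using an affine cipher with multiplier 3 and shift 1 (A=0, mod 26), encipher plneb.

uione

p(15): 3·15+1=46≡20 → u
l(11): 3·11+1=34≡8 → i
n(13): 3·13+1=40≡14 → o
e(4): 3·4+1=13 → n
b(1): 3·1+1=4 → e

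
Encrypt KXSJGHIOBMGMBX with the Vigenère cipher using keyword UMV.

EJNDSCCAWGSHVJ

Repeat the key across the message: UMVUMVUMVUMVUM
K(10)+U(20): 30≡4 → E
X(23)+M(12): 35≡9 → J
S(18)+V(21): 39≡13 → N
J(9)+U(20): 29≡3 → D
G(6)+M(12): 18 → S
H(7)+V(21): 28≡2 → C
I(8)+U(20): 28≡2 → C
O(14)+M(12): 26≡0 → A
B(1)+V(21): 22 → W
M(12)+U(20): 32≡6 → G
G(6)+M(12): 18 → S
M(12)+V(21): 33≡7 → H
B(1)+U(20): 21 → V
X(23)+M(12): 35≡9 → J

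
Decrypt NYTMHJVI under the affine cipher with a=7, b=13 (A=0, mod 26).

AJMLOSQD

The inverse of 7 mod 26 is 15, since 7·15=105≡1. Apply D(y)=15·(y−13) mod 26:
N(13): 15·(13−13)=0 → A
Y(24): 15·(24−13)=165≡9 → J
T(19): 15·(19−13)=90≡12 → M
M(12): 15·(12−13)=-15≡11 → L
H(7): 15·(7−13)=-90≡14 → O
J(9): 15·(9−13)=-60≡18 → S
V(21): 15·(21−13)=120≡16 → Q
I(8): 15·(8−13)=-75≡3 → D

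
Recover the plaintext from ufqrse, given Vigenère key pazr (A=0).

ffrade

Repeat the key across the ciphertext: pazrpa
u(20)−p(15): 5 → f
f(5)−a(0): 5 → f
q(16)−z(25): -9≡17 → r
r(17)−r(17): 0 → a
s(18)−p(15): 3 → d
e(4)−a(0): 4 → e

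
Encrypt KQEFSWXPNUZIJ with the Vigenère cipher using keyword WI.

GYANOETXJCVQF

Repeat the key across the message: WIWIWIWIWIWIW
K(10)+W(22): 32≡6 → G
Q(16)+I(8): 24 → Y
E(4)+W(22): 26≡0 → A
F(5)+I(8): 13 → N
S(18)+W(22): 40≡14 → O
W(22)+I(8): 30≡4 → E
X(23)+W(22): 45≡19 → T
P(15)+I(8): 23 → X
N(13)+W(22): 35≡9 → J
U(20)+I(8): 28≡2 → C
Z(25)+W(22): 47≡21 → V
I(8)+I(8): 16 → Q
J(9)+W(22): 31≡5 → F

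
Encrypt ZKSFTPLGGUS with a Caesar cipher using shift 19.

Z(25): 25+19=44≡18 → S
K(10): 10+19=29≡3 → D
S(18): 18+19=37≡11 → L
F(5): 5+19=24 → Y
T(19): 19+19=38≡12 → M
P(15): 15+19=34≡8 → I
L(11): 11+19=30≡4 → E
G(6): 6+19=25 → Z
G(6): 6+19=25 → Z
U(20): 20+19=39≡13 → N
S(18): 18+19=37≡11 → L

SDLYMIEZZNL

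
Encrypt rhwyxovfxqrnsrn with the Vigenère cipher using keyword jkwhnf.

arsfkteptxesbbj

Repeat the key across the message: jkwhnfjkwhnfjkw
r(17)+j(9): 26≡0 → a
h(7)+k(10): 17 → r
w(22)+w(22): 44≡18 → s
y(24)+h(7): 31≡5 → f
x(23)+n(13): 36≡10 → k
o(14)+f(5): 19 → t
v(21)+j(9): 30≡4 → e
f(5)+k(10): 15 → p
x(23)+w(22): 45≡19 → t
q(16)+h(7): 23 → x
r(17)+n(13): 30≡4 → e
n(13)+f(5): 18 → s
s(18)+j(9): 27≡1 → b
r(17)+k(10): 27≡1 → b
n(13)+w(22): 35≡9 → j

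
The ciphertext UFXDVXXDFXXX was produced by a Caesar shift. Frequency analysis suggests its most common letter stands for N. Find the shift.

10

The most frequent ciphertext letter is X (appears 6 times).
X is position 23; N is position 13.
Shift = 10.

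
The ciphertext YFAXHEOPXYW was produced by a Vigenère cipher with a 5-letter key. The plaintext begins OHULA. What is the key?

Subtract each crib letter from the matching ciphertext letter (mod 26):
Y(24)−O(14)=10 → K
F(5)−H(7)=-2≡24 → Y
A(0)−U(20)=-20≡6 → G
X(23)−L(11)=12 → M
H(7)−A(0)=7 → H

KYGMH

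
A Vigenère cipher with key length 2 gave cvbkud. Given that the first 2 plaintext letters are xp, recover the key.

Subtract each crib letter from the matching ciphertext letter (mod 26):
c(2)−x(23)=-21≡5 → f
v(21)−p(15)=6 → g

fg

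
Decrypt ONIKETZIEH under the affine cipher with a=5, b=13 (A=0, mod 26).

VAZPTWSZTE

The inverse of 5 mod 26 is 21, since 5·21=105≡1. Apply D(y)=21·(y−13) mod 26:
O(14): 21·(14−13)=21 → V
N(13): 21·(13−13)=0 → A
I(8): 21·(8−13)=-105≡25 → Z
K(10): 21·(10−13)=-63≡15 → P
E(4): 21·(4−13)=-189≡19 → T
T(19): 21·(19−13)=126≡22 → W
Z(25): 21·(25−13)=252≡18 → S
I(8): 21·(8−13)=-105≡25 → Z
E(4): 21·(4−13)=-189≡19 → T
H(7): 21·(7−13)=-126≡4 → E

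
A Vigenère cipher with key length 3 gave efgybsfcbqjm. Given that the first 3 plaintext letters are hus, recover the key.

Subtract each crib letter from the matching ciphertext letter (mod 26):
e(4)−h(7)=-3≡23 → x
f(5)−u(20)=-15≡11 → l
g(6)−s(18)=-12≡14 → o

xlo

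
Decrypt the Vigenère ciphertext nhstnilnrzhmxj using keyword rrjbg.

wqjshrueqtqvoi

Repeat the key across the ciphertext: rrjbgrrjbgrrjb
n(13)−r(17): -4≡22 → w
h(7)−r(17): -10≡16 → q
s(18)−j(9): 9 → j
t(19)−b(1): 18 → s
n(13)−g(6): 7 → h
i(8)−r(17): -9≡17 → r
l(11)−r(17): -6≡20 → u
n(13)−j(9): 4 → e
r(17)−b(1): 16 → q
z(25)−g(6): 19 → t
h(7)−r(17): -10≡16 → q
m(12)−r(17): -5≡21 → v
x(23)−j(9): 14 → o
j(9)−b(1): 8 → i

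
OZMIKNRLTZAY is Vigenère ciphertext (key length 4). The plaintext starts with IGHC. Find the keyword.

GTFG

Subtract each crib letter from the matching ciphertext letter (mod 26):
O(14)−I(8)=6 → G
Z(25)−G(6)=19 → T
M(12)−H(7)=5 → F
I(8)−C(2)=6 → G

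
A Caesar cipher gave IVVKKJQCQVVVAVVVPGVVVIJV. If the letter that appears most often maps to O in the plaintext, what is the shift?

The most frequent ciphertext letter is V (appears 12 times).
V is position 21; O is position 14.
Shift = 7.

7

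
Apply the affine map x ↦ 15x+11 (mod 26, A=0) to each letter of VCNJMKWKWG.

V(21): 15·21+11=326≡14 → O
C(2): 15·2+11=41≡15 → P
N(13): 15·13+11=206≡24 → Y
J(9): 15·9+11=146≡16 → Q
M(12): 15·12+11=191≡9 → J
K(10): 15·10+11=161≡5 → F
W(22): 15·22+11=341≡3 → D
K(10): 15·10+11=161≡5 → F
W(22): 15·22+11=341≡3 → D
G(6): 15·6+11=101≡23 → X

OPYQJFDFDX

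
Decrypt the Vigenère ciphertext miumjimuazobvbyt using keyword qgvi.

Repeat the key across the ciphertext: qgviqgviqgviqgvi
m(12)−q(16): -4≡22 → w
i(8)−g(6): 2 → c
u(20)−v(21): -1≡25 → z
m(12)−i(8): 4 → e
j(9)−q(16): -7≡19 → t
i(8)−g(6): 2 → c
m(12)−v(21): -9≡17 → r
u(20)−i(8): 12 → m
a(0)−q(16): -16≡10 → k
z(25)−g(6): 19 → t
o(14)−v(21): -7≡19 → t
b(1)−i(8): -7≡19 → t
v(21)−q(16): 5 → f
b(1)−g(6): -5≡21 → v
y(24)−v(21): 3 → d
t(19)−i(8): 11 → l

wczetcrmktttfvdl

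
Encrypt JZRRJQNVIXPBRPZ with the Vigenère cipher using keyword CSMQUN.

Repeat the key across the message: CSMQUNCSMQUNCSM
J(9)+C(2): 11 → L
Z(25)+S(18): 43≡17 → R
R(17)+M(12): 29≡3 → D
R(17)+Q(16): 33≡7 → H
J(9)+U(20): 29≡3 → D
Q(16)+N(13): 29≡3 → D
N(13)+C(2): 15 → P
V(21)+S(18): 39≡13 → N
I(8)+M(12): 20 → U
X(23)+Q(16): 39≡13 → N
P(15)+U(20): 35≡9 → J
B(1)+N(13): 14 → O
R(17)+C(2): 19 → T
P(15)+S(18): 33≡7 → H
Z(25)+M(12): 37≡11 → L

LRDHDDPNUNJOTHL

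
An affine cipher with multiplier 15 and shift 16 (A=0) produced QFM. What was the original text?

ABY

The inverse of 15 mod 26 is 7, since 15·7=105≡1. Apply D(y)=7·(y−16) mod 26:
Q(16): 7·(16−16)=0 → A
F(5): 7·(5−16)=-77≡1 → B
M(12): 7·(12−16)=-28≡24 → Y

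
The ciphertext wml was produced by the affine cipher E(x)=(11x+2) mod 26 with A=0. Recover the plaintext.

qip

The inverse of 11 mod 26 is 19, since 11·19=209≡1. Apply D(y)=19·(y−2) mod 26:
w(22): 19·(22−2)=380≡16 → q
m(12): 19·(12−2)=190≡8 → i
l(11): 19·(11−2)=171≡15 → p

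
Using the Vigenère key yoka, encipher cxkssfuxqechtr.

Repeat the key across the message: yokayokayokayo
c(2)+y(24): 26≡0 → a
x(23)+o(14): 37≡11 → l
k(10)+k(10): 20 → u
s(18)+a(0): 18 → s
s(18)+y(24): 42≡16 → q
f(5)+o(14): 19 → t
u(20)+k(10): 30≡4 → e
x(23)+a(0): 23 → x
q(16)+y(24): 40≡14 → o
e(4)+o(14): 18 → s
c(2)+k(10): 12 → m
h(7)+a(0): 7 → h
t(19)+y(24): 43≡17 → r
r(17)+o(14): 31≡5 → f

alusqtexosmhrf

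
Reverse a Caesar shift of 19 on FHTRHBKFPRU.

F(5): 5−19=-14≡12 → M
H(7): 7−19=-12≡14 → O
T(19): 19−19=0 → A
R(17): 17−19=-2≡24 → Y
H(7): 7−19=-12≡14 → O
B(1): 1−19=-18≡8 → I
K(10): 10−19=-9≡17 → R
F(5): 5−19=-14≡12 → M
P(15): 15−19=-4≡22 → W
R(17): 17−19=-2≡24 → Y
U(20): 20−19=1 → B

MOAYOIRMWYB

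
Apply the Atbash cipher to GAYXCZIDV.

G(6) → T(19)
A(0) → Z(25)
Y(24) → B(1)
X(23) → C(2)
C(2) → X(23)
Z(25) → A(0)
I(8) → R(17)
D(3) → W(22)
V(21) → E(4)

TZBCXARWE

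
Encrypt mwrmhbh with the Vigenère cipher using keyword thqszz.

fdhegaa

Repeat the key across the message: thqszzt
m(12)+t(19): 31≡5 → f
w(22)+h(7): 29≡3 → d
r(17)+q(16): 33≡7 → h
m(12)+s(18): 30≡4 → e
h(7)+z(25): 32≡6 → g
b(1)+z(25): 26≡0 → a
h(7)+t(19): 26≡0 → a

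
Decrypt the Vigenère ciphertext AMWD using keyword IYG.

Repeat the key across the ciphertext: IYGI
A(0)−I(8): -8≡18 → S
M(12)−Y(24): -12≡14 → O
W(22)−G(6): 16 → Q
D(3)−I(8): -5≡21 → V

SOQV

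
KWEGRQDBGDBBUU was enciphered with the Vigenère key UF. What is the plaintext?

QRKBXLJWMYHWAP

Repeat the key across the ciphertext: UFUFUFUFUFUFUF
K(10)−U(20): -10≡16 → Q
W(22)−F(5): 17 → R
E(4)−U(20): -16≡10 → K
G(6)−F(5): 1 → B
R(17)−U(20): -3≡23 → X
Q(16)−F(5): 11 → L
D(3)−U(20): -17≡9 → J
B(1)−F(5): -4≡22 → W
G(6)−U(20): -14≡12 → M
D(3)−F(5): -2≡24 → Y
B(1)−U(20): -19≡7 → H
B(1)−F(5): -4≡22 → W
U(20)−U(20): 0 → A
U(20)−F(5): 15 → P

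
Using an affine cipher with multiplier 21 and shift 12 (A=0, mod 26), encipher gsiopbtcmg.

iayuphvcei

g(6): 21·6+12=138≡8 → i
s(18): 21·18+12=390≡0 → a
i(8): 21·8+12=180≡24 → y
o(14): 21·14+12=306≡20 → u
p(15): 21·15+12=327≡15 → p
b(1): 21·1+12=33≡7 → h
t(19): 21·19+12=411≡21 → v
c(2): 21·2+12=54≡2 → c
m(12): 21·12+12=264≡4 → e
g(6): 21·6+12=138≡8 → i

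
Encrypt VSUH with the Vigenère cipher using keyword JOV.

EGPQ

Repeat the key across the message: JOVJ
V(21)+J(9): 30≡4 → E
S(18)+O(14): 32≡6 → G
U(20)+V(21): 41≡15 → P
H(7)+J(9): 16 → Q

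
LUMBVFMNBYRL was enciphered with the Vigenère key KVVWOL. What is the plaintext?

BZRFHUCSGCDA

Repeat the key across the ciphertext: KVVWOLKVVWOL
L(11)−K(10): 1 → B
U(20)−V(21): -1≡25 → Z
M(12)−V(21): -9≡17 → R
B(1)−W(22): -21≡5 → F
V(21)−O(14): 7 → H
F(5)−L(11): -6≡20 → U
M(12)−K(10): 2 → C
N(13)−V(21): -8≡18 → S
B(1)−V(21): -20≡6 → G
Y(24)−W(22): 2 → C
R(17)−O(14): 3 → D
L(11)−L(11): 0 → A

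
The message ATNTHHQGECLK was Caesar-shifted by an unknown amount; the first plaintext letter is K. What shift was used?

From the crib: A(0)−K(10)=-10≡16, so the shift is 16.

16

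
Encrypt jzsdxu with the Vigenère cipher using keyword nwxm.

Repeat the key across the message: nwxmnw
j(9)+n(13): 22 → w
z(25)+w(22): 47≡21 → v
s(18)+x(23): 41≡15 → p
d(3)+m(12): 15 → p
x(23)+n(13): 36≡10 → k
u(20)+w(22): 42≡16 → q

wvppkq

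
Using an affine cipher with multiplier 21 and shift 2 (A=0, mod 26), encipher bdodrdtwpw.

xnknvnlwfw

b(1): 21·1+2=23 → x
d(3): 21·3+2=65≡13 → n
o(14): 21·14+2=296≡10 → k
d(3): 21·3+2=65≡13 → n
r(17): 21·17+2=359≡21 → v
d(3): 21·3+2=65≡13 → n
t(19): 21·19+2=401≡11 → l
w(22): 21·22+2=464≡22 → w
p(15): 21·15+2=317≡5 → f
w(22): 21·22+2=464≡22 → w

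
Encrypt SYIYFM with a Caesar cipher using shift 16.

IOYOVC

S(18): 18+16=34≡8 → I
Y(24): 24+16=40≡14 → O
I(8): 8+16=24 → Y
Y(24): 24+16=40≡14 → O
F(5): 5+16=21 → V
M(12): 12+16=28≡2 → C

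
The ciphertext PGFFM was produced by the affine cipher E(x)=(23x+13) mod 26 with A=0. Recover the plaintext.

The inverse of 23 mod 26 is 17, since 23·17=391≡1. Apply D(y)=17·(y−13) mod 26:
P(15): 17·(15−13)=34≡8 → I
G(6): 17·(6−13)=-119≡11 → L
F(5): 17·(5−13)=-136≡20 → U
F(5): 17·(5−13)=-136≡20 → U
M(12): 17·(12−13)=-17≡9 → J

ILUUJ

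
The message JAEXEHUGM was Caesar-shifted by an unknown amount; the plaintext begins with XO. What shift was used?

12

From the crib: J(9)−X(23)=-14≡12, so the shift is 12.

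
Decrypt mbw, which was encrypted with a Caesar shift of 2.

kzu

m(12): 12−2=10 → k
b(1): 1−2=-1≡25 → z
w(22): 22−2=20 → u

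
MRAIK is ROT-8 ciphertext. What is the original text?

M(12): 12−8=4 → E
R(17): 17−8=9 → J
A(0): 0−8=-8≡18 → S
I(8): 8−8=0 → A
K(10): 10−8=2 → C

EJSAC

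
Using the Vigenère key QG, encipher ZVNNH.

Repeat the key across the message: QGQGQ
Z(25)+Q(16): 41≡15 → P
V(21)+G(6): 27≡1 → B
N(13)+Q(16): 29≡3 → D
N(13)+G(6): 19 → T
H(7)+Q(16): 23 → X

PBDTX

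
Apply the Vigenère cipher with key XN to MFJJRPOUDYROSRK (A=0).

JSGWOCLHALOBPEH

Repeat the key across the message: XNXNXNXNXNXNXNX
M(12)+X(23): 35≡9 → J
F(5)+N(13): 18 → S
J(9)+X(23): 32≡6 → G
J(9)+N(13): 22 → W
R(17)+X(23): 40≡14 → O
P(15)+N(13): 28≡2 → C
O(14)+X(23): 37≡11 → L
U(20)+N(13): 33≡7 → H
D(3)+X(23): 26≡0 → A
Y(24)+N(13): 37≡11 → L
R(17)+X(23): 40≡14 → O
O(14)+N(13): 27≡1 → B
S(18)+X(23): 41≡15 → P
R(17)+N(13): 30≡4 → E
K(10)+X(23): 33≡7 → H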